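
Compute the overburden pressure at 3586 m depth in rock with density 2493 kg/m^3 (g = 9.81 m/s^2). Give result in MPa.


P = rho * g * z / 1e6
= 2493 * 9.81 * 3586 / 1e6
= 87700399.38 / 1e6
= 87.7004 MPa

87.7004


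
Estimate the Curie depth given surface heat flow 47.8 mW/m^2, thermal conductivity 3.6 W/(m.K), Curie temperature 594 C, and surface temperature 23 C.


T_Curie - T_surf = 594 - 23 = 571 C
Convert q to W/m^2: 47.8 mW/m^2 = 0.0478 W/m^2
d = 571 * 3.6 / 0.0478 = 43004.18 m

43004.18


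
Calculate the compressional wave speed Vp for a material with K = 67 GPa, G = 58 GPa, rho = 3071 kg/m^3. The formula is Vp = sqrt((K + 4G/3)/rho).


First compute the effective modulus:
K + 4G/3 = 67e9 + 4*58e9/3 = 144333333333.33 Pa
Then divide by density:
144333333333.33 / 3071 = 46998806.035 Pa/(kg/m^3)
Take the square root:
Vp = sqrt(46998806.035) = 6855.57 m/s

6855.57


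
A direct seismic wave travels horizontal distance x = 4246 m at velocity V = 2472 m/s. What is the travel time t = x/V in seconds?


t = x / V
= 4246 / 2472
= 1.7176 s

1.7176


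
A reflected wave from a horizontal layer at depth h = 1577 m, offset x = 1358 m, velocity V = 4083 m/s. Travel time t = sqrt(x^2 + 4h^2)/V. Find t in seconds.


x^2 + 4h^2 = 1358^2 + 4*1577^2 = 1844164 + 9947716 = 11791880
sqrt(11791880) = 3433.9307
t = 3433.9307 / 4083 = 0.841 s

0.841


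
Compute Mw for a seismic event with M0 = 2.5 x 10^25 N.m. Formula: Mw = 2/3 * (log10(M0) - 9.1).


log10(M0) = log10(2.5 x 10^25) = 25.3979
Mw = 2/3 * (25.3979 - 9.1)
= 2/3 * 16.2979
= 10.87

10.87


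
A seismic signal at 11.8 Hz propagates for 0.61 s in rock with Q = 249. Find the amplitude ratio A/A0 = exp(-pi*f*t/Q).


pi*f*t/Q = pi*11.8*0.61/249 = 0.090816
A/A0 = exp(-0.090816) = 0.913186

0.913186


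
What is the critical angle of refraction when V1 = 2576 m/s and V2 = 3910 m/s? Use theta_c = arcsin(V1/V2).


V1/V2 = 2576/3910 = 0.658824
theta_c = arcsin(0.658824) = 41.2102 degrees

41.2102


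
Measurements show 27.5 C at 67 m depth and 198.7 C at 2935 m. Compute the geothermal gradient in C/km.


dT = 198.7 - 27.5 = 171.2 C
dz = 2935 - 67 = 2868 m
gradient = dT/dz * 1000 = 171.2/2868 * 1000 = 59.6932 C/km

59.6932


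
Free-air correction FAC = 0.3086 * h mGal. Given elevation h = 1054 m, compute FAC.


FAC = 0.3086 * h
= 0.3086 * 1054
= 325.2644 mGal

325.2644


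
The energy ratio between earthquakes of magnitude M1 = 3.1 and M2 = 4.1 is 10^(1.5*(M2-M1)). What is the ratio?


M2 - M1 = 4.1 - 3.1 = 1.0
1.5 * 1.0 = 1.5
ratio = 10^1.5 = 31.62

31.62


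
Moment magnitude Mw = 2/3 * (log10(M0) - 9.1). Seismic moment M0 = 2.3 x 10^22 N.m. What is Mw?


log10(M0) = log10(2.3 x 10^22) = 22.3617
Mw = 2/3 * (22.3617 - 9.1)
= 2/3 * 13.2617
= 8.84

8.84


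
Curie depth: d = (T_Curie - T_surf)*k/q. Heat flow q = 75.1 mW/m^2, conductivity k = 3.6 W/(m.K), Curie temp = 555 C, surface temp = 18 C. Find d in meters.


T_Curie - T_surf = 555 - 18 = 537 C
Convert q to W/m^2: 75.1 mW/m^2 = 0.0751 W/m^2
d = 537 * 3.6 / 0.0751 = 25741.68 m

25741.68


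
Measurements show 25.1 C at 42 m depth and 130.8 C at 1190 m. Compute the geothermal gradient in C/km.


dT = 130.8 - 25.1 = 105.7 C
dz = 1190 - 42 = 1148 m
gradient = dT/dz * 1000 = 105.7/1148 * 1000 = 92.0732 C/km

92.0732


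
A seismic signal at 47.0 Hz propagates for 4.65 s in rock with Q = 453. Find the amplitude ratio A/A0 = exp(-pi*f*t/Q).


pi*f*t/Q = pi*47.0*4.65/453 = 1.515662
A/A0 = exp(-1.515662) = 0.219663

0.219663


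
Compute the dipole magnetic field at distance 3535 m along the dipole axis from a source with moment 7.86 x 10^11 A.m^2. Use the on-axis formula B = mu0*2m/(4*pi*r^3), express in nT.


m = 7.86 x 10^11 = 786000000000 A.m^2
2m = 1572000000000 A.m^2
r^3 = 3535^3 = 44174155375
B = (4pi*10^-7) * 1572000000000 / (4*pi * 44174155375) * 1e9
= 1975433.460577 / 555108808018.54 * 1e9
= 3558.6419 nT

3558.6419


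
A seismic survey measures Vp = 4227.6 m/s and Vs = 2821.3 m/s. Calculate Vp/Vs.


Vp/Vs = 4227.6 / 2821.3
= 1.4985

1.4985


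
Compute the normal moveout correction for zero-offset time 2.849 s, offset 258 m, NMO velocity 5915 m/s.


x/Vnmo = 258/5915 = 0.043618
(x/Vnmo)^2 = 0.001903
t0^2 = 8.116801
sqrt(8.116801 + 0.001903) = 2.849334
dt = 2.849334 - 2.849 = 0.000334

3.340000e-04


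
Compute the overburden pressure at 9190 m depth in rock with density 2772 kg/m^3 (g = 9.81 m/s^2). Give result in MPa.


P = rho * g * z / 1e6
= 2772 * 9.81 * 9190 / 1e6
= 249906610.8 / 1e6
= 249.9066 MPa

249.9066


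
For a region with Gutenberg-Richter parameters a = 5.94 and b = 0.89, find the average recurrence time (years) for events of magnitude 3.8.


log10(N) = 5.94 - 0.89*3.8 = 2.558
N = 10^2.558 = 361.409863
T = 1/N = 1/361.409863 = 0.0028 years

0.0028


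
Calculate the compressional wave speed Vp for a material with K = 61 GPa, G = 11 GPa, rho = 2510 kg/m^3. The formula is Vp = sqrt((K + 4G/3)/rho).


First compute the effective modulus:
K + 4G/3 = 61e9 + 4*11e9/3 = 75666666666.67 Pa
Then divide by density:
75666666666.67 / 2510 = 30146082.3373 Pa/(kg/m^3)
Take the square root:
Vp = sqrt(30146082.3373) = 5490.54 m/s

5490.54


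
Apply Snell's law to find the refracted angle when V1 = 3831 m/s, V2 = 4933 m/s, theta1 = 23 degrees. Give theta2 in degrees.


sin(theta1) = sin(23 deg) = 0.390731
sin(theta2) = V2/V1 * sin(theta1) = 4933/3831 * 0.390731 = 0.503126
theta2 = arcsin(0.503126) = 30.207 degrees

30.207


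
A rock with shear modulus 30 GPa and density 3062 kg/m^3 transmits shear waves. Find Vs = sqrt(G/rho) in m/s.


Convert G to Pa: G = 30e9 Pa
Compute G/rho = 30e9 / 3062 = 9797517.9621
Vs = sqrt(9797517.9621) = 3130.1 m/s

3130.1


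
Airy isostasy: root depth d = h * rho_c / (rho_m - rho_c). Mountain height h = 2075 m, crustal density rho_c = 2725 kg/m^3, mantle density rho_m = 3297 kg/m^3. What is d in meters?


rho_m - rho_c = 3297 - 2725 = 572
d = 2075 * 2725 / 572
= 5654375 / 572
= 9885.27 m

9885.27


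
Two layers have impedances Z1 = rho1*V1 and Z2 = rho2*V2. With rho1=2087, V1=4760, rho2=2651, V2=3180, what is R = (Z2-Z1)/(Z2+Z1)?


Z1 = 2087 * 4760 = 9934120
Z2 = 2651 * 3180 = 8430180
R = (8430180 - 9934120) / (8430180 + 9934120) = -1503940 / 18364300 = -0.0819

-0.0819


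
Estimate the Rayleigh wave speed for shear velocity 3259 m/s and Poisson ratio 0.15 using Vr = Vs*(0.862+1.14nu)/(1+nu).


Numerator factor = 0.862 + 1.14*0.15 = 1.033
Denominator = 1 + 0.15 = 1.15
Vr = 3259 * 1.033 / 1.15 = 2927.43 m/s

2927.43


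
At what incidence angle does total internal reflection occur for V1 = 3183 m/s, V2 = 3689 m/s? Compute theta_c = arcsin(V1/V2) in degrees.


V1/V2 = 3183/3689 = 0.862835
theta_c = arcsin(0.862835) = 59.6365 degrees

59.6365


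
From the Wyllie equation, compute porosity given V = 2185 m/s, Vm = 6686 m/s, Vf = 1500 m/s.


1/V - 1/Vm = 1/2185 - 1/6686 = 0.0003081
1/Vf - 1/Vm = 1/1500 - 1/6686 = 0.0005171
phi = 0.0003081 / 0.0005171 = 0.5958

0.5958


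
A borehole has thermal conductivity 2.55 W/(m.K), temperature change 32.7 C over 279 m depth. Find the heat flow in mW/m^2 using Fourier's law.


q = k * dT / dz * 1000
= 2.55 * 32.7 / 279 * 1000
= 0.298871 * 1000
= 298.871 mW/m^2

298.871


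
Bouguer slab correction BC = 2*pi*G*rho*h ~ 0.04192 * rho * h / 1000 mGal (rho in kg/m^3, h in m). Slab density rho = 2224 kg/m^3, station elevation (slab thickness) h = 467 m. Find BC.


BC = 0.04192 * rho * h / 1000
= 0.04192 * 2224 * 467 / 1000
= 43.5384 mGal

43.5384


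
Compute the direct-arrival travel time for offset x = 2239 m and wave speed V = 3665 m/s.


t = x / V
= 2239 / 3665
= 0.6109 s

0.6109


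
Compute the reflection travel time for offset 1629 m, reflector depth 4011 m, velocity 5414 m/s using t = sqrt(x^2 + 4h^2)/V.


x^2 + 4h^2 = 1629^2 + 4*4011^2 = 2653641 + 64352484 = 67006125
sqrt(67006125) = 8185.7269
t = 8185.7269 / 5414 = 1.512 s

1.512


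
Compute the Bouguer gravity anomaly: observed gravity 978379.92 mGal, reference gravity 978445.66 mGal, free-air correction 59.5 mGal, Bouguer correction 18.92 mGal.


BA = g_obs - g_ref + FAC - BC
= 978379.92 - 978445.66 + 59.5 - 18.92
= -25.16 mGal

-25.16


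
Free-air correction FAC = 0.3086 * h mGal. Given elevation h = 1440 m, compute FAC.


FAC = 0.3086 * h
= 0.3086 * 1440
= 444.384 mGal

444.384


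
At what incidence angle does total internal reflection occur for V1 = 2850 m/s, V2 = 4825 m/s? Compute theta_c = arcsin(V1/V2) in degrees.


V1/V2 = 2850/4825 = 0.590674
theta_c = arcsin(0.590674) = 36.2048 degrees

36.2048


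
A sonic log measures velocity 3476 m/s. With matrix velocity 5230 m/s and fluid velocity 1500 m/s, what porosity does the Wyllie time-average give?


1/V - 1/Vm = 1/3476 - 1/5230 = 9.648e-05
1/Vf - 1/Vm = 1/1500 - 1/5230 = 0.00047546
phi = 9.648e-05 / 0.00047546 = 0.2029

0.2029


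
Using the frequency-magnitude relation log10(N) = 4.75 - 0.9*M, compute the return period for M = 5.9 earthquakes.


log10(N) = 4.75 - 0.9*5.9 = -0.56
N = 10^-0.56 = 0.275423
T = 1/N = 1/0.275423 = 3.6308 years

3.6308


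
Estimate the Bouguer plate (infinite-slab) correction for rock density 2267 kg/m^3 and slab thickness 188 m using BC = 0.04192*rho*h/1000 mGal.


BC = 0.04192 * rho * h / 1000
= 0.04192 * 2267 * 188 / 1000
= 17.8661 mGal

17.8661


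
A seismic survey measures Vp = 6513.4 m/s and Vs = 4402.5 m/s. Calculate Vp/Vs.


Vp/Vs = 6513.4 / 4402.5
= 1.4795

1.4795


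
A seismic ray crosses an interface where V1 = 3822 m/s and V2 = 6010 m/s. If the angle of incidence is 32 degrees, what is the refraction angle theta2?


sin(theta1) = sin(32 deg) = 0.529919
sin(theta2) = V2/V1 * sin(theta1) = 6010/3822 * 0.529919 = 0.833285
theta2 = arcsin(0.833285) = 56.4377 degrees

56.4377


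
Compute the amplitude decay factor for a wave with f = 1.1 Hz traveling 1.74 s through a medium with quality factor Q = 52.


pi*f*t/Q = pi*1.1*1.74/52 = 0.115635
A/A0 = exp(-0.115635) = 0.890801

0.890801


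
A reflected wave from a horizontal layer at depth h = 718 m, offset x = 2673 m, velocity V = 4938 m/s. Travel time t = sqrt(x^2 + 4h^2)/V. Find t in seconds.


x^2 + 4h^2 = 2673^2 + 4*718^2 = 7144929 + 2062096 = 9207025
sqrt(9207025) = 3034.308
t = 3034.308 / 4938 = 0.6145 s

0.6145


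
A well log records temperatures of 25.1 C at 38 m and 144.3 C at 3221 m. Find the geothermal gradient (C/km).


dT = 144.3 - 25.1 = 119.2 C
dz = 3221 - 38 = 3183 m
gradient = dT/dz * 1000 = 119.2/3183 * 1000 = 37.4489 C/km

37.4489


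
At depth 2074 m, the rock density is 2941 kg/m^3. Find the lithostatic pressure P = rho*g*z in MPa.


P = rho * g * z / 1e6
= 2941 * 9.81 * 2074 / 1e6
= 59837409.54 / 1e6
= 59.8374 MPa

59.8374


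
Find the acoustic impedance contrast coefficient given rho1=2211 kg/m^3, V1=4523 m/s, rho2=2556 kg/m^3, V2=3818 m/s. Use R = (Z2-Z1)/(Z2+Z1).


Z1 = 2211 * 4523 = 10000353
Z2 = 2556 * 3818 = 9758808
R = (9758808 - 10000353) / (9758808 + 10000353) = -241545 / 19759161 = -0.0122

-0.0122


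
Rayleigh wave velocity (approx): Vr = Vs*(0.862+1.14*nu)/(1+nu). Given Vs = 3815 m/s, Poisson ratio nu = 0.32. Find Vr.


Numerator factor = 0.862 + 1.14*0.32 = 1.2268
Denominator = 1 + 0.32 = 1.32
Vr = 3815 * 1.2268 / 1.32 = 3545.64 m/s

3545.64


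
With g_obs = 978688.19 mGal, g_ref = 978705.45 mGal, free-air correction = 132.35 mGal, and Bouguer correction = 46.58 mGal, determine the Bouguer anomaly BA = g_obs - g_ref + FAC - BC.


BA = g_obs - g_ref + FAC - BC
= 978688.19 - 978705.45 + 132.35 - 46.58
= 68.51 mGal

68.51


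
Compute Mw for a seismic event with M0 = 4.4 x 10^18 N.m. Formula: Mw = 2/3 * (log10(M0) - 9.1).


log10(M0) = log10(4.4 x 10^18) = 18.6435
Mw = 2/3 * (18.6435 - 9.1)
= 2/3 * 9.5435
= 6.36

6.36


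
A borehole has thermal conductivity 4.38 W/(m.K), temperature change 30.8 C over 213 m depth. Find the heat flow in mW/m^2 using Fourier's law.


q = k * dT / dz * 1000
= 4.38 * 30.8 / 213 * 1000
= 0.633352 * 1000
= 633.3521 mW/m^2

633.3521


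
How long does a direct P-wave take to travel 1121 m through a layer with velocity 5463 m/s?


t = x / V
= 1121 / 5463
= 0.2052 s

0.2052


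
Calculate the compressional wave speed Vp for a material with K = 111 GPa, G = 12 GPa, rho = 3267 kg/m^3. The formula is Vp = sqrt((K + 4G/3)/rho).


First compute the effective modulus:
K + 4G/3 = 111e9 + 4*12e9/3 = 127000000000.0 Pa
Then divide by density:
127000000000.0 / 3267 = 38873584.3281 Pa/(kg/m^3)
Take the square root:
Vp = sqrt(38873584.3281) = 6234.87 m/s

6234.87


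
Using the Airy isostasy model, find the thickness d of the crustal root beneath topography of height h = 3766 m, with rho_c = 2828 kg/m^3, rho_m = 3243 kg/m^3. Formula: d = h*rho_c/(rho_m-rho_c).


rho_m - rho_c = 3243 - 2828 = 415
d = 3766 * 2828 / 415
= 10650248 / 415
= 25663.25 m

25663.25


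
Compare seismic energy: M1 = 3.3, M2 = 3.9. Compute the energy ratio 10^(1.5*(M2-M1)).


M2 - M1 = 3.9 - 3.3 = 0.6
1.5 * 0.6 = 0.9
ratio = 10^0.9 = 7.94

7.94


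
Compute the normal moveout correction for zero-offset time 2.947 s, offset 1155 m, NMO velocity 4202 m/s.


x/Vnmo = 1155/4202 = 0.274869
(x/Vnmo)^2 = 0.075553
t0^2 = 8.684809
sqrt(8.684809 + 0.075553) = 2.959791
dt = 2.959791 - 2.947 = 0.012791

0.012791


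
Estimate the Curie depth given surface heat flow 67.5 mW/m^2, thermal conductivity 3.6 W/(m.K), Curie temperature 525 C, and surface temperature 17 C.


T_Curie - T_surf = 525 - 17 = 508 C
Convert q to W/m^2: 67.5 mW/m^2 = 0.0675 W/m^2
d = 508 * 3.6 / 0.0675 = 27093.33 m

27093.33


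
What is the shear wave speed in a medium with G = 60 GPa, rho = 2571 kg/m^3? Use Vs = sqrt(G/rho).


Convert G to Pa: G = 60e9 Pa
Compute G/rho = 60e9 / 2571 = 23337222.8705
Vs = sqrt(23337222.8705) = 4830.86 m/s

4830.86


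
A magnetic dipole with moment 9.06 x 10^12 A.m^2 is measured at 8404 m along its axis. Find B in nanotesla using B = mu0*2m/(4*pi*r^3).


m = 9.06 x 10^12 = 9060000000000 A.m^2
2m = 18120000000000 A.m^2
r^3 = 8404^3 = 593551123264
B = (4pi*10^-7) * 18120000000000 / (4*pi * 593551123264) * 1e9
= 22770263.553219 / 7458783393504.61 * 1e9
= 3052.812 nT

3052.812


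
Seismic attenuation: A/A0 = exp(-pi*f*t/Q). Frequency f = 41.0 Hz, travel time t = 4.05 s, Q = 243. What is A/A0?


pi*f*t/Q = pi*41.0*4.05/243 = 2.146755
A/A0 = exp(-2.146755) = 0.116863

0.116863


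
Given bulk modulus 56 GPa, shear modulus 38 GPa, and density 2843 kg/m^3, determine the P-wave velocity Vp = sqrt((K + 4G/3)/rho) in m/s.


First compute the effective modulus:
K + 4G/3 = 56e9 + 4*38e9/3 = 106666666666.67 Pa
Then divide by density:
106666666666.67 / 2843 = 37519052.6439 Pa/(kg/m^3)
Take the square root:
Vp = sqrt(37519052.6439) = 6125.28 m/s

6125.28


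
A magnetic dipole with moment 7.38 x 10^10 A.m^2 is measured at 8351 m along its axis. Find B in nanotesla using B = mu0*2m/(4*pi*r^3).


m = 7.38 x 10^10 = 73800000000 A.m^2
2m = 147600000000 A.m^2
r^3 = 8351^3 = 582392067551
B = (4pi*10^-7) * 147600000000 / (4*pi * 582392067551) * 1e9
= 185479.630268 / 7318554563708.77 * 1e9
= 25.3438 nT

25.3438


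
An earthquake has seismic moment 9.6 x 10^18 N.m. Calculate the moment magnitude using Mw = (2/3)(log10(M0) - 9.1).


log10(M0) = log10(9.6 x 10^18) = 18.9823
Mw = 2/3 * (18.9823 - 9.1)
= 2/3 * 9.8823
= 6.59

6.59


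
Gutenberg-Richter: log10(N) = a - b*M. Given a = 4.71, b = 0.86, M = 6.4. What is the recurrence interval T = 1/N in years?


log10(N) = 4.71 - 0.86*6.4 = -0.794
N = 10^-0.794 = 0.160694
T = 1/N = 1/0.160694 = 6.223 years

6.223


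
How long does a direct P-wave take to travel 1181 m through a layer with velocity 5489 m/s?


t = x / V
= 1181 / 5489
= 0.2152 s

0.2152


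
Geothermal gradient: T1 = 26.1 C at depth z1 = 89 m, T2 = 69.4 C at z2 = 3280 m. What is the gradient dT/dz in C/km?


dT = 69.4 - 26.1 = 43.3 C
dz = 3280 - 89 = 3191 m
gradient = dT/dz * 1000 = 43.3/3191 * 1000 = 13.5694 C/km

13.5694


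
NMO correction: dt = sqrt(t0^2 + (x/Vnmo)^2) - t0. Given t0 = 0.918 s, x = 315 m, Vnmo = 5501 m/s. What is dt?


x/Vnmo = 315/5501 = 0.057262
(x/Vnmo)^2 = 0.003279
t0^2 = 0.842724
sqrt(0.842724 + 0.003279) = 0.919784
dt = 0.919784 - 0.918 = 0.001784

0.001784


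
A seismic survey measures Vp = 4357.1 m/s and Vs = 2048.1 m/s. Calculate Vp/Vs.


Vp/Vs = 4357.1 / 2048.1
= 2.1274

2.1274


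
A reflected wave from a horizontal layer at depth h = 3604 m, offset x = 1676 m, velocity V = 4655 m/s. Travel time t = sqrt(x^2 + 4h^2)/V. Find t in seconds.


x^2 + 4h^2 = 1676^2 + 4*3604^2 = 2808976 + 51955264 = 54764240
sqrt(54764240) = 7400.2865
t = 7400.2865 / 4655 = 1.5898 s

1.5898


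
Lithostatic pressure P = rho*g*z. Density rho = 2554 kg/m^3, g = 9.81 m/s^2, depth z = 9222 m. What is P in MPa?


P = rho * g * z / 1e6
= 2554 * 9.81 * 9222 / 1e6
= 231054812.28 / 1e6
= 231.0548 MPa

231.0548


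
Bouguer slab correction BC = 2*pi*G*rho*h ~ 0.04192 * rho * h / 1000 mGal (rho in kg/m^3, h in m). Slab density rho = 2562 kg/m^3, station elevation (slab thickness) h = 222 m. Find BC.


BC = 0.04192 * rho * h / 1000
= 0.04192 * 2562 * 222 / 1000
= 23.8426 mGal

23.8426


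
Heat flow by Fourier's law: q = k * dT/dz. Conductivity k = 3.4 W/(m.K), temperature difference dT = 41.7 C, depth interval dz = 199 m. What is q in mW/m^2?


q = k * dT / dz * 1000
= 3.4 * 41.7 / 199 * 1000
= 0.712462 * 1000
= 712.4623 mW/m^2

712.4623


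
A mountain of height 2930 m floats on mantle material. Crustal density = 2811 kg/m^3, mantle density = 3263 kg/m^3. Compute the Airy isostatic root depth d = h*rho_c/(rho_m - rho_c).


rho_m - rho_c = 3263 - 2811 = 452
d = 2930 * 2811 / 452
= 8236230 / 452
= 18221.75 m

18221.75


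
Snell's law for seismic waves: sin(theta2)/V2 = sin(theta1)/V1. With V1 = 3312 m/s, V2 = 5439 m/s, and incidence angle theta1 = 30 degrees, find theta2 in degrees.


sin(theta1) = sin(30 deg) = 0.5
sin(theta2) = V2/V1 * sin(theta1) = 5439/3312 * 0.5 = 0.821105
theta2 = arcsin(0.821105) = 55.1956 degrees

55.1956


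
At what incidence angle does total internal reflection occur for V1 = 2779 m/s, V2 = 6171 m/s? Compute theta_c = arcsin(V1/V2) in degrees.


V1/V2 = 2779/6171 = 0.450332
theta_c = arcsin(0.450332) = 26.765 degrees

26.765


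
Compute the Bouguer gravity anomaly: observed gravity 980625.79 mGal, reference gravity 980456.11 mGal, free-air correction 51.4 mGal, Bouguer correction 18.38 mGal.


BA = g_obs - g_ref + FAC - BC
= 980625.79 - 980456.11 + 51.4 - 18.38
= 202.7 mGal

202.7


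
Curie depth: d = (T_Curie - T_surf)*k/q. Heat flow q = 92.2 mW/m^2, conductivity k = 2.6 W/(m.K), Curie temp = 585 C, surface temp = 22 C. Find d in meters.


T_Curie - T_surf = 585 - 22 = 563 C
Convert q to W/m^2: 92.2 mW/m^2 = 0.0922 W/m^2
d = 563 * 2.6 / 0.0922 = 15876.36 m

15876.36


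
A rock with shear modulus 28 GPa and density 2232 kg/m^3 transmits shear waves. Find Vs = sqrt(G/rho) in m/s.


Convert G to Pa: G = 28e9 Pa
Compute G/rho = 28e9 / 2232 = 12544802.8674
Vs = sqrt(12544802.8674) = 3541.86 m/s

3541.86


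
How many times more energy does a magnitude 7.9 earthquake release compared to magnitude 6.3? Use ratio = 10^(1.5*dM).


M2 - M1 = 7.9 - 6.3 = 1.6
1.5 * 1.6 = 2.4
ratio = 10^2.4 = 251.19

251.19


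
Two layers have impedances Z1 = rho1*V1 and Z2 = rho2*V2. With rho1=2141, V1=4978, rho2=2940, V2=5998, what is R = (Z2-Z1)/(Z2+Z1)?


Z1 = 2141 * 4978 = 10657898
Z2 = 2940 * 5998 = 17634120
R = (17634120 - 10657898) / (17634120 + 10657898) = 6976222 / 28292018 = 0.2466

0.2466


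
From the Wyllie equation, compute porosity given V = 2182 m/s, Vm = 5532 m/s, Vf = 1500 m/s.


1/V - 1/Vm = 1/2182 - 1/5532 = 0.00027753
1/Vf - 1/Vm = 1/1500 - 1/5532 = 0.0004859
phi = 0.00027753 / 0.0004859 = 0.5712

0.5712


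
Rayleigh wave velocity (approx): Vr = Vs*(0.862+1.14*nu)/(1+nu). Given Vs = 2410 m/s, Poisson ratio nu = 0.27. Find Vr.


Numerator factor = 0.862 + 1.14*0.27 = 1.1698
Denominator = 1 + 0.27 = 1.27
Vr = 2410 * 1.1698 / 1.27 = 2219.86 m/s

2219.86


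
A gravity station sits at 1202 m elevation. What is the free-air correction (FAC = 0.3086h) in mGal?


FAC = 0.3086 * h
= 0.3086 * 1202
= 370.9372 mGal

370.9372


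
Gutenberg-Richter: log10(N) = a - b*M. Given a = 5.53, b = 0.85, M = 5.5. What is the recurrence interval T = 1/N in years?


log10(N) = 5.53 - 0.85*5.5 = 0.855
N = 10^0.855 = 7.161434
T = 1/N = 1/7.161434 = 0.1396 years

0.1396


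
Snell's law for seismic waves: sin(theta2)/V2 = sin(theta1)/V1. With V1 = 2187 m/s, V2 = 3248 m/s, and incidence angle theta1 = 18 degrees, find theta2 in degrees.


sin(theta1) = sin(18 deg) = 0.309017
sin(theta2) = V2/V1 * sin(theta1) = 3248/2187 * 0.309017 = 0.458933
theta2 = arcsin(0.458933) = 27.3183 degrees

27.3183


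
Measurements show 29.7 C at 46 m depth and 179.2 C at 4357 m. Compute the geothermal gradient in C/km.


dT = 179.2 - 29.7 = 149.5 C
dz = 4357 - 46 = 4311 m
gradient = dT/dz * 1000 = 149.5/4311 * 1000 = 34.6787 C/km

34.6787


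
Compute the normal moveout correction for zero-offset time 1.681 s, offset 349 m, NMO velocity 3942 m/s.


x/Vnmo = 349/3942 = 0.088534
(x/Vnmo)^2 = 0.007838
t0^2 = 2.825761
sqrt(2.825761 + 0.007838) = 1.68333
dt = 1.68333 - 1.681 = 0.00233

0.00233


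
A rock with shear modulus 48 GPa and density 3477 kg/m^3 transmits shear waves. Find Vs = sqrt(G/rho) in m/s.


Convert G to Pa: G = 48e9 Pa
Compute G/rho = 48e9 / 3477 = 13805004.3141
Vs = sqrt(13805004.3141) = 3715.51 m/s

3715.51


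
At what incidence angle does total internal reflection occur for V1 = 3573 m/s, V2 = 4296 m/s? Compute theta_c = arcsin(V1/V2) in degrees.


V1/V2 = 3573/4296 = 0.831704
theta_c = arcsin(0.831704) = 56.2742 degrees

56.2742


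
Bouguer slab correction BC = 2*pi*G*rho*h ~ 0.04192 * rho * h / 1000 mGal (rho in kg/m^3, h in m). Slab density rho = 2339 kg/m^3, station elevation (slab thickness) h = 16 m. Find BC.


BC = 0.04192 * rho * h / 1000
= 0.04192 * 2339 * 16 / 1000
= 1.5688 mGal

1.5688


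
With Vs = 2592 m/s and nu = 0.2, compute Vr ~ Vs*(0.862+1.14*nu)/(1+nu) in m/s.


Numerator factor = 0.862 + 1.14*0.2 = 1.09
Denominator = 1 + 0.2 = 1.2
Vr = 2592 * 1.09 / 1.2 = 2354.4 m/s

2354.4


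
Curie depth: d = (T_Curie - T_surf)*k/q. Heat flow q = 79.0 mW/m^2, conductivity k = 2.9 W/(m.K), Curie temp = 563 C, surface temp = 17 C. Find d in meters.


T_Curie - T_surf = 563 - 17 = 546 C
Convert q to W/m^2: 79.0 mW/m^2 = 0.079 W/m^2
d = 546 * 2.9 / 0.079 = 20043.04 m

20043.04


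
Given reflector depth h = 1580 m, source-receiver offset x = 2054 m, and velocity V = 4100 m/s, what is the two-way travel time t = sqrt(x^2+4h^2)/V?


x^2 + 4h^2 = 2054^2 + 4*1580^2 = 4218916 + 9985600 = 14204516
sqrt(14204516) = 3768.8879
t = 3768.8879 / 4100 = 0.9192 s

0.9192


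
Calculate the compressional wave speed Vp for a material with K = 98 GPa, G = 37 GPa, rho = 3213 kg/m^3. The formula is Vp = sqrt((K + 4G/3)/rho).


First compute the effective modulus:
K + 4G/3 = 98e9 + 4*37e9/3 = 147333333333.33 Pa
Then divide by density:
147333333333.33 / 3213 = 45855379.1887 Pa/(kg/m^3)
Take the square root:
Vp = sqrt(45855379.1887) = 6771.66 m/s

6771.66


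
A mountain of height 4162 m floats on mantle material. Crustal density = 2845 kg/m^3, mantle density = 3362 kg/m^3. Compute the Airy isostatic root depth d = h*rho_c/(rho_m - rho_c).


rho_m - rho_c = 3362 - 2845 = 517
d = 4162 * 2845 / 517
= 11840890 / 517
= 22903.08 m

22903.08


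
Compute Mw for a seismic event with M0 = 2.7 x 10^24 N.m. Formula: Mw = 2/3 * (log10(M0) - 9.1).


log10(M0) = log10(2.7 x 10^24) = 24.4314
Mw = 2/3 * (24.4314 - 9.1)
= 2/3 * 15.3314
= 10.22

10.22


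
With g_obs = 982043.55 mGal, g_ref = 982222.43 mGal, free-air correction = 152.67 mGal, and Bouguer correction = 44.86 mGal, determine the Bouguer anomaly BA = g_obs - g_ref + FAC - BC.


BA = g_obs - g_ref + FAC - BC
= 982043.55 - 982222.43 + 152.67 - 44.86
= -71.07 mGal

-71.07


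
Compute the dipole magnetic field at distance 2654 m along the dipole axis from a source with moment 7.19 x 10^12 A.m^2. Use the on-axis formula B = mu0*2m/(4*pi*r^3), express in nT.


m = 7.19 x 10^12 = 7190000000000 A.m^2
2m = 14380000000000 A.m^2
r^3 = 2654^3 = 18694022264
B = (4pi*10^-7) * 14380000000000 / (4*pi * 18694022264) * 1e9
= 18070440.943448 / 234916012042.51 * 1e9
= 76922.9853 nT

76922.9853


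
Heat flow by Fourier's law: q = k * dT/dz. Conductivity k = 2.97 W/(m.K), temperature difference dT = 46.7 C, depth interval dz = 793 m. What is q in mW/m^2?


q = k * dT / dz * 1000
= 2.97 * 46.7 / 793 * 1000
= 0.174904 * 1000
= 174.9042 mW/m^2

174.9042


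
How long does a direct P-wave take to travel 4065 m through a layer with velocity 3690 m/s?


t = x / V
= 4065 / 3690
= 1.1016 s

1.1016


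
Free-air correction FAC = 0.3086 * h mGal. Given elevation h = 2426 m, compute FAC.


FAC = 0.3086 * h
= 0.3086 * 2426
= 748.6636 mGal

748.6636


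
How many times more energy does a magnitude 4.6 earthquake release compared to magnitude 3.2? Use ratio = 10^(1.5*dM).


M2 - M1 = 4.6 - 3.2 = 1.4
1.5 * 1.4 = 2.1
ratio = 10^2.1 = 125.89

125.89


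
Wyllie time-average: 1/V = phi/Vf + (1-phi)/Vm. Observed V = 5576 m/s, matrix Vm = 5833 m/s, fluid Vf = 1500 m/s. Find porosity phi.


1/V - 1/Vm = 1/5576 - 1/5833 = 7.9e-06
1/Vf - 1/Vm = 1/1500 - 1/5833 = 0.00049523
phi = 7.9e-06 / 0.00049523 = 0.016

0.016


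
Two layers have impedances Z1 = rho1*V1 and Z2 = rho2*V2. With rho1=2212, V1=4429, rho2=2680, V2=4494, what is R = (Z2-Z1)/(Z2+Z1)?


Z1 = 2212 * 4429 = 9796948
Z2 = 2680 * 4494 = 12043920
R = (12043920 - 9796948) / (12043920 + 9796948) = 2246972 / 21840868 = 0.1029

0.1029


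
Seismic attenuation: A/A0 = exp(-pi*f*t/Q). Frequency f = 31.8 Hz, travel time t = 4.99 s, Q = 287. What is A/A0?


pi*f*t/Q = pi*31.8*4.99/287 = 1.736983
A/A0 = exp(-1.736983) = 0.176051

0.176051


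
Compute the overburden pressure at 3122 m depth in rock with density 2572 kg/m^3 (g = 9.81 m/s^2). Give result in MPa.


P = rho * g * z / 1e6
= 2572 * 9.81 * 3122 / 1e6
= 78772181.04 / 1e6
= 78.7722 MPa

78.7722


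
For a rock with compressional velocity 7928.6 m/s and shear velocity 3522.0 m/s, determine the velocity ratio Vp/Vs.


Vp/Vs = 7928.6 / 3522.0
= 2.2512

2.2512


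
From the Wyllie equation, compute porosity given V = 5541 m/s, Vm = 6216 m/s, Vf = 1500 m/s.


1/V - 1/Vm = 1/5541 - 1/6216 = 1.96e-05
1/Vf - 1/Vm = 1/1500 - 1/6216 = 0.00050579
phi = 1.96e-05 / 0.00050579 = 0.0387

0.0387


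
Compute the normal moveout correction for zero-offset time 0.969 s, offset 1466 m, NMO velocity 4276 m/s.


x/Vnmo = 1466/4276 = 0.342844
(x/Vnmo)^2 = 0.117542
t0^2 = 0.938961
sqrt(0.938961 + 0.117542) = 1.027863
dt = 1.027863 - 0.969 = 0.058863

0.058863


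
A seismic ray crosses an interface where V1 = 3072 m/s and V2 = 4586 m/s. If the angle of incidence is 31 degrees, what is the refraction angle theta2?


sin(theta1) = sin(31 deg) = 0.515038
sin(theta2) = V2/V1 * sin(theta1) = 4586/3072 * 0.515038 = 0.768869
theta2 = arcsin(0.768869) = 50.2524 degrees

50.2524


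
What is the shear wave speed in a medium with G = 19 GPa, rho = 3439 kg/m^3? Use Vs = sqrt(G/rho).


Convert G to Pa: G = 19e9 Pa
Compute G/rho = 19e9 / 3439 = 5524861.8785
Vs = sqrt(5524861.8785) = 2350.5 m/s

2350.5


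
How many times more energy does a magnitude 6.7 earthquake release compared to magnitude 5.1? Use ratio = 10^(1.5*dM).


M2 - M1 = 6.7 - 5.1 = 1.6
1.5 * 1.6 = 2.4
ratio = 10^2.4 = 251.19

251.19


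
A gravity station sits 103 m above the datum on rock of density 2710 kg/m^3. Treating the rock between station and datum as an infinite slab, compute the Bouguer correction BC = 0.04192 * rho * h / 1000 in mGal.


BC = 0.04192 * rho * h / 1000
= 0.04192 * 2710 * 103 / 1000
= 11.7011 mGal

11.7011


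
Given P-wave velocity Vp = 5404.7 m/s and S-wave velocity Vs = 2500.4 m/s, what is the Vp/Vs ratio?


Vp/Vs = 5404.7 / 2500.4
= 2.1615

2.1615


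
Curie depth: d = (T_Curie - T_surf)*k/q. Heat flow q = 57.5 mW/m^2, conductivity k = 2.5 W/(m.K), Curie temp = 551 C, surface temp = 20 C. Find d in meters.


T_Curie - T_surf = 551 - 20 = 531 C
Convert q to W/m^2: 57.5 mW/m^2 = 0.0575 W/m^2
d = 531 * 2.5 / 0.0575 = 23086.96 m

23086.96


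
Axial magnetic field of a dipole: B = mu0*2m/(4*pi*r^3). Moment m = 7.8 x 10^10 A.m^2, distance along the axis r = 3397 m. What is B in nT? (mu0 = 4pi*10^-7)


m = 7.8 x 10^10 = 78000000000 A.m^2
2m = 156000000000 A.m^2
r^3 = 3397^3 = 39200051773
B = (4pi*10^-7) * 156000000000 / (4*pi * 39200051773) * 1e9
= 196035.381584 / 492602378681.59 * 1e9
= 397.9587 nT

397.9587


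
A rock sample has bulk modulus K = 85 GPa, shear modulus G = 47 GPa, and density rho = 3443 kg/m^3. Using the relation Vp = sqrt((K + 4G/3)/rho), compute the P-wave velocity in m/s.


First compute the effective modulus:
K + 4G/3 = 85e9 + 4*47e9/3 = 147666666666.67 Pa
Then divide by density:
147666666666.67 / 3443 = 42888953.4321 Pa/(kg/m^3)
Take the square root:
Vp = sqrt(42888953.4321) = 6548.97 m/s

6548.97


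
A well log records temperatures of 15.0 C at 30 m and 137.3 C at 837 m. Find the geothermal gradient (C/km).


dT = 137.3 - 15.0 = 122.3 C
dz = 837 - 30 = 807 m
gradient = dT/dz * 1000 = 122.3/807 * 1000 = 151.5489 C/km

151.5489


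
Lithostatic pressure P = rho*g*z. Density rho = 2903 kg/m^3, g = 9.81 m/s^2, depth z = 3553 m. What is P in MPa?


P = rho * g * z / 1e6
= 2903 * 9.81 * 3553 / 1e6
= 101183861.79 / 1e6
= 101.1839 MPa

101.1839


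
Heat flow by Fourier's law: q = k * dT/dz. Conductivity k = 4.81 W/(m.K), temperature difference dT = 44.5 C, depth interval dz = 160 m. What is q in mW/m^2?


q = k * dT / dz * 1000
= 4.81 * 44.5 / 160 * 1000
= 1.337781 * 1000
= 1337.7812 mW/m^2

1337.7812


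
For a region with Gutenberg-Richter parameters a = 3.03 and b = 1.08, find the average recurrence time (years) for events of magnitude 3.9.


log10(N) = 3.03 - 1.08*3.9 = -1.182
N = 10^-1.182 = 0.065766
T = 1/N = 1/0.065766 = 15.2055 years

15.2055


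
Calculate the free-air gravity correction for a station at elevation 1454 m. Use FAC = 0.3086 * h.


FAC = 0.3086 * h
= 0.3086 * 1454
= 448.7044 mGal

448.7044


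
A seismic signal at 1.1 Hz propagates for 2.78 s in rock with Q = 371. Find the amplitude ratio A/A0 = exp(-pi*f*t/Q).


pi*f*t/Q = pi*1.1*2.78/371 = 0.025895
A/A0 = exp(-0.025895) = 0.974438

0.974438


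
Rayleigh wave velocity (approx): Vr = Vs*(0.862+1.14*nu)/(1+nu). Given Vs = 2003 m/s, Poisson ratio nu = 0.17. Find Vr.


Numerator factor = 0.862 + 1.14*0.17 = 1.0558
Denominator = 1 + 0.17 = 1.17
Vr = 2003 * 1.0558 / 1.17 = 1807.49 m/s

1807.49


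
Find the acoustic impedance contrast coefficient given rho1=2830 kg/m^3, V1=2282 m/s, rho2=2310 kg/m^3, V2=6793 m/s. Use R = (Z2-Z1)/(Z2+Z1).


Z1 = 2830 * 2282 = 6458060
Z2 = 2310 * 6793 = 15691830
R = (15691830 - 6458060) / (15691830 + 6458060) = 9233770 / 22149890 = 0.4169

0.4169


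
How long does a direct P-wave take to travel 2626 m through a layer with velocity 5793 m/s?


t = x / V
= 2626 / 5793
= 0.4533 s

0.4533


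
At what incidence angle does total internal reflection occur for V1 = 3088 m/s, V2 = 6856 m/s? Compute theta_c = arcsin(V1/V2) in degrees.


V1/V2 = 3088/6856 = 0.450408
theta_c = arcsin(0.450408) = 26.7699 degrees

26.7699


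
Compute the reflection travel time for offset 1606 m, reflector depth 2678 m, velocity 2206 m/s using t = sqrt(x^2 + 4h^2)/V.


x^2 + 4h^2 = 1606^2 + 4*2678^2 = 2579236 + 28686736 = 31265972
sqrt(31265972) = 5591.5983
t = 5591.5983 / 2206 = 2.5347 s

2.5347


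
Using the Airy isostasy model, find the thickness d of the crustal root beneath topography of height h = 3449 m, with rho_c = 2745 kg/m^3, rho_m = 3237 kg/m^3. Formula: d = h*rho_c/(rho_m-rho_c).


rho_m - rho_c = 3237 - 2745 = 492
d = 3449 * 2745 / 492
= 9467505 / 492
= 19242.9 m

19242.9


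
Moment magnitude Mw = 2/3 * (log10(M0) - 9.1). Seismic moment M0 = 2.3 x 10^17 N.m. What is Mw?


log10(M0) = log10(2.3 x 10^17) = 17.3617
Mw = 2/3 * (17.3617 - 9.1)
= 2/3 * 8.2617
= 5.51

5.51


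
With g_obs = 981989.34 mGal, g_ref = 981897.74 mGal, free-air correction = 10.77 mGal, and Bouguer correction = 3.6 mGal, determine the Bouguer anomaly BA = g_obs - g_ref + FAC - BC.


BA = g_obs - g_ref + FAC - BC
= 981989.34 - 981897.74 + 10.77 - 3.6
= 98.77 mGal

98.77


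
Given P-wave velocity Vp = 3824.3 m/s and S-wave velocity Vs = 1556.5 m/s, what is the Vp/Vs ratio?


Vp/Vs = 3824.3 / 1556.5
= 2.457

2.457


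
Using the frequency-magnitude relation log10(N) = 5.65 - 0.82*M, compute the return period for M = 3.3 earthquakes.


log10(N) = 5.65 - 0.82*3.3 = 2.944
N = 10^2.944 = 879.022517
T = 1/N = 1/879.022517 = 0.0011 years

0.0011


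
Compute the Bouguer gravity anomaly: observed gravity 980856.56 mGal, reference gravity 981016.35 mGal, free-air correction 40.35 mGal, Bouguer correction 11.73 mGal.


BA = g_obs - g_ref + FAC - BC
= 980856.56 - 981016.35 + 40.35 - 11.73
= -131.17 mGal

-131.17


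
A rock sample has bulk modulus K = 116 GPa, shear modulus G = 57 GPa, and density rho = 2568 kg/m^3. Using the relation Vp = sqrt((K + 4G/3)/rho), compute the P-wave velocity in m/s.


First compute the effective modulus:
K + 4G/3 = 116e9 + 4*57e9/3 = 192000000000.0 Pa
Then divide by density:
192000000000.0 / 2568 = 74766355.1402 Pa/(kg/m^3)
Take the square root:
Vp = sqrt(74766355.1402) = 8646.75 m/s

8646.75


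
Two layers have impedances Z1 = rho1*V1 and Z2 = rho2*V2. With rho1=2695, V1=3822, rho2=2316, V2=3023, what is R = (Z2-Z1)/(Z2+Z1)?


Z1 = 2695 * 3822 = 10300290
Z2 = 2316 * 3023 = 7001268
R = (7001268 - 10300290) / (7001268 + 10300290) = -3299022 / 17301558 = -0.1907

-0.1907


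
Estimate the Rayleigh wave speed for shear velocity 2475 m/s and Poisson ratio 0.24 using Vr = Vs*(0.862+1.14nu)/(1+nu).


Numerator factor = 0.862 + 1.14*0.24 = 1.1356
Denominator = 1 + 0.24 = 1.24
Vr = 2475 * 1.1356 / 1.24 = 2266.62 m/s

2266.62


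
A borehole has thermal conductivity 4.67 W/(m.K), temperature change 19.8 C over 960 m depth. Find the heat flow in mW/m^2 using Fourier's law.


q = k * dT / dz * 1000
= 4.67 * 19.8 / 960 * 1000
= 0.096319 * 1000
= 96.3188 mW/m^2

96.3188


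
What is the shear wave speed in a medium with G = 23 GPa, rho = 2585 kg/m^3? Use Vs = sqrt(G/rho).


Convert G to Pa: G = 23e9 Pa
Compute G/rho = 23e9 / 2585 = 8897485.4932
Vs = sqrt(8897485.4932) = 2982.87 m/s

2982.87


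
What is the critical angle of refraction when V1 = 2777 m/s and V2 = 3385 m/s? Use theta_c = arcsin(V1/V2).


V1/V2 = 2777/3385 = 0.820384
theta_c = arcsin(0.820384) = 55.1233 degrees

55.1233


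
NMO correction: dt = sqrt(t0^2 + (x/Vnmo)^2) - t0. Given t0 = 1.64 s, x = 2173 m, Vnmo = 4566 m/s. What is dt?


x/Vnmo = 2173/4566 = 0.475909
(x/Vnmo)^2 = 0.226489
t0^2 = 2.6896
sqrt(2.6896 + 0.226489) = 1.707656
dt = 1.707656 - 1.64 = 0.067656

0.067656


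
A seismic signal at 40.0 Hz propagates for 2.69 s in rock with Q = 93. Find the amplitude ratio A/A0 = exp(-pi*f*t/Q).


pi*f*t/Q = pi*40.0*2.69/93 = 3.634789
A/A0 = exp(-3.634789) = 0.02639

0.02639


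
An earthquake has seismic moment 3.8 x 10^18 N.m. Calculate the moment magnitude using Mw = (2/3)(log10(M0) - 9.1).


log10(M0) = log10(3.8 x 10^18) = 18.5798
Mw = 2/3 * (18.5798 - 9.1)
= 2/3 * 9.4798
= 6.32

6.32


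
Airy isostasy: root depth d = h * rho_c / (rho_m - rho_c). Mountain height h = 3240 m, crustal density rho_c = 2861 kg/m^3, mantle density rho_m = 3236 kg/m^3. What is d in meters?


rho_m - rho_c = 3236 - 2861 = 375
d = 3240 * 2861 / 375
= 9269640 / 375
= 24719.04 m

24719.04


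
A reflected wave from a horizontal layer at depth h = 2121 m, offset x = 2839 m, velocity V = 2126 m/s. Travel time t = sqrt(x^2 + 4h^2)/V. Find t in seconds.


x^2 + 4h^2 = 2839^2 + 4*2121^2 = 8059921 + 17994564 = 26054485
sqrt(26054485) = 5104.3594
t = 5104.3594 / 2126 = 2.4009 s

2.4009


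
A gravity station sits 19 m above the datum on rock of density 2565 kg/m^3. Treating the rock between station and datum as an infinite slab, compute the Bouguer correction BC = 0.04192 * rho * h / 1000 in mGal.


BC = 0.04192 * rho * h / 1000
= 0.04192 * 2565 * 19 / 1000
= 2.043 mGal

2.043


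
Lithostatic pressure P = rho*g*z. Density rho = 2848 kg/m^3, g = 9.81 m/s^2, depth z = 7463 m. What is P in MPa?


P = rho * g * z / 1e6
= 2848 * 9.81 * 7463 / 1e6
= 208507861.44 / 1e6
= 208.5079 MPa

208.5079


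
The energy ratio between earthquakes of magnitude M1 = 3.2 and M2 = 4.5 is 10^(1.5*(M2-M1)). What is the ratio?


M2 - M1 = 4.5 - 3.2 = 1.3
1.5 * 1.3 = 1.95
ratio = 10^1.95 = 89.13

89.13


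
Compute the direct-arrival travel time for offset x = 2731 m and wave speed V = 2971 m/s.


t = x / V
= 2731 / 2971
= 0.9192 s

0.9192


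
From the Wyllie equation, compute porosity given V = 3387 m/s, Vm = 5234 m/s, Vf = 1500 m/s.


1/V - 1/Vm = 1/3387 - 1/5234 = 0.00010419
1/Vf - 1/Vm = 1/1500 - 1/5234 = 0.00047561
phi = 0.00010419 / 0.00047561 = 0.2191

0.2191


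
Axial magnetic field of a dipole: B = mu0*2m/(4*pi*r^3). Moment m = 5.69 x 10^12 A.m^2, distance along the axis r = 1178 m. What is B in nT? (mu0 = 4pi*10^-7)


m = 5.69 x 10^12 = 5690000000000 A.m^2
2m = 11380000000000 A.m^2
r^3 = 1178^3 = 1634691752
B = (4pi*10^-7) * 11380000000000 / (4*pi * 1634691752) * 1e9
= 14300529.759141 / 20542142395.87 * 1e9
= 696155.7117 nT

696155.7117


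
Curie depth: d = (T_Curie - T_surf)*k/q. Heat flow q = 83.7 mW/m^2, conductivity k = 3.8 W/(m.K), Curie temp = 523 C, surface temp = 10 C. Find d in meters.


T_Curie - T_surf = 523 - 10 = 513 C
Convert q to W/m^2: 83.7 mW/m^2 = 0.0837 W/m^2
d = 513 * 3.8 / 0.0837 = 23290.32 m

23290.32


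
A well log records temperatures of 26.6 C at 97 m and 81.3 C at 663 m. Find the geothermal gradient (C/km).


dT = 81.3 - 26.6 = 54.7 C
dz = 663 - 97 = 566 m
gradient = dT/dz * 1000 = 54.7/566 * 1000 = 96.6431 C/km

96.6431


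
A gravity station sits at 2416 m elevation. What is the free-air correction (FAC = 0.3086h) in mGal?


FAC = 0.3086 * h
= 0.3086 * 2416
= 745.5776 mGal

745.5776


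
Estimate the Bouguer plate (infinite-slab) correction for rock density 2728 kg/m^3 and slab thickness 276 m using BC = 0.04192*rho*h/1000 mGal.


BC = 0.04192 * rho * h / 1000
= 0.04192 * 2728 * 276 / 1000
= 31.5627 mGal

31.5627


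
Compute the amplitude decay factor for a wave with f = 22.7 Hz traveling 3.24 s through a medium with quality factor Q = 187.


pi*f*t/Q = pi*22.7*3.24/187 = 1.235604
A/A0 = exp(-1.235604) = 0.290659

0.290659


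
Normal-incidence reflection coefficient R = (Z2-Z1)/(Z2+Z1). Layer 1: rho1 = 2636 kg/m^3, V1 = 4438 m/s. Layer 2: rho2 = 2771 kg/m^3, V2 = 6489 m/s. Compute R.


Z1 = 2636 * 4438 = 11698568
Z2 = 2771 * 6489 = 17981019
R = (17981019 - 11698568) / (17981019 + 11698568) = 6282451 / 29679587 = 0.2117

0.2117


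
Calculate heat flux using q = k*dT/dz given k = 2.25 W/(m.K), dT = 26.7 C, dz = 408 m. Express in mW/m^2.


q = k * dT / dz * 1000
= 2.25 * 26.7 / 408 * 1000
= 0.147243 * 1000
= 147.2426 mW/m^2

147.2426


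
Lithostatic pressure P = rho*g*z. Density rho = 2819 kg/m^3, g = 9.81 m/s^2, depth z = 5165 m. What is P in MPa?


P = rho * g * z / 1e6
= 2819 * 9.81 * 5165 / 1e6
= 142834924.35 / 1e6
= 142.8349 MPa

142.8349
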